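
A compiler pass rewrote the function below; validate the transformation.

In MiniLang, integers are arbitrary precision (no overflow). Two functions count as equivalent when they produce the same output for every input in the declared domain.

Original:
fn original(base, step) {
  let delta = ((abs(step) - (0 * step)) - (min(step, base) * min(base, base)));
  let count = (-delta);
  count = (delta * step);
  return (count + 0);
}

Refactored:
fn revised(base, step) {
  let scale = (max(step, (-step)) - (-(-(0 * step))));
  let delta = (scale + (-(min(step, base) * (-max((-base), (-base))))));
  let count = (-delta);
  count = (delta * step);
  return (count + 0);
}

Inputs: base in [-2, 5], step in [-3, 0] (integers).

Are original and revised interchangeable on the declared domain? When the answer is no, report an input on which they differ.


Behavior is preserved: although local variable names differ; also statement counts differ; also arithmetic usage differs; also min/max/abs usage differs, the outputs never diverge.
Spot check at base=3, step=0 — original: delta = 0; count = 0; count = 0; return 0. revised: scale = 0; delta = 0; count = 0; count = 0; return 0. Both give 0.
Every one of the 32 inputs gives matching results.
verdict: equivalent


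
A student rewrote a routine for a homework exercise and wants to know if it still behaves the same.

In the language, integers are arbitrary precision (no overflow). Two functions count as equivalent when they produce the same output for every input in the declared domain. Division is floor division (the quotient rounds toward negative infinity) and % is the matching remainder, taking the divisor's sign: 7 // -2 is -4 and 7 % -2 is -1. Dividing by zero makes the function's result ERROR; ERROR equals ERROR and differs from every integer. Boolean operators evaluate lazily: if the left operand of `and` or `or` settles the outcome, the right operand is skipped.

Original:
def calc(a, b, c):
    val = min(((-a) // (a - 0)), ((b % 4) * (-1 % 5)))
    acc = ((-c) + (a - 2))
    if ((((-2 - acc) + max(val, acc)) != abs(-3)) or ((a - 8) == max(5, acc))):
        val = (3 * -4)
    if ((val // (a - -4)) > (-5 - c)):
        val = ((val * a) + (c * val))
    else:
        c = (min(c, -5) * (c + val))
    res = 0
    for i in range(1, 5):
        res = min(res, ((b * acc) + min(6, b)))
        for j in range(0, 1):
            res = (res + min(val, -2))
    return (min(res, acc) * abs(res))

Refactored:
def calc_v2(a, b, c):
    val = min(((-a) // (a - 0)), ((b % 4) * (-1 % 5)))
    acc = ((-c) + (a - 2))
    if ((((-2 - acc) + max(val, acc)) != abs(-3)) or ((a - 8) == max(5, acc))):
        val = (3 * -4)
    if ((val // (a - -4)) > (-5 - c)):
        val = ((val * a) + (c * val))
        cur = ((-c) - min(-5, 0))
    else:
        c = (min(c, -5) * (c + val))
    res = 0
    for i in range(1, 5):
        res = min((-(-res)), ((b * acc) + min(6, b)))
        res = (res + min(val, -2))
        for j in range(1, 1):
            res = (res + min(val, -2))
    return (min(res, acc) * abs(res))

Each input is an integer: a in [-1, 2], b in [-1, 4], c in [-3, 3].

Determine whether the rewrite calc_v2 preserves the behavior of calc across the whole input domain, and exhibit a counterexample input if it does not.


The two versions differ — the changes include arithmetic usage differs; local variable names differ; constant usage differs; statement counts differ; loop structure differs; min/max/abs usage differs.
Spot check at a=2, b=1, c=0 — calc: val := -1 | acc := 0 | ((((-2 - acc) + max(val, acc)) != abs(-3)) or ((a - 8) == max(5, acc))): true | val := -12 | ((val // (a - -4)) > (-5 - c)): true | val := -24 | res := 0 | iter i=1: | res := 0 | iter j=0: | res := -24 | iter i=2: | res := -24 | iter j=0: | res := -48 | iter i=3: | res := -48 | iter j=0: | res := -72 | iter i=4: | res := -72 | iter j=0: | res := -96 | result -9216. calc_v2: val := -1 | acc := 0 | ((((-2 - acc) + max(val, acc)) != abs(-3)) or ((a - 8) == max(5, acc))): true | val := -12 | ((val // (a - -4)) > (-5 - c)): true | val := -24 | cur := 5 | res := 0 | iter i=1: | res := 0 | res := -24 | loop over j: empty range | iter i=2: | res := -24 | res := -48 | loop over j: empty range | iter i=3: | res := -48 | res := -72 | loop over j: empty range | iter i=4: | res := -72 | res := -96 | loop over j: empty range | result -9216. Both give -9216.
Across all 168 domain points the two functions coincide.
verdict: equivalent


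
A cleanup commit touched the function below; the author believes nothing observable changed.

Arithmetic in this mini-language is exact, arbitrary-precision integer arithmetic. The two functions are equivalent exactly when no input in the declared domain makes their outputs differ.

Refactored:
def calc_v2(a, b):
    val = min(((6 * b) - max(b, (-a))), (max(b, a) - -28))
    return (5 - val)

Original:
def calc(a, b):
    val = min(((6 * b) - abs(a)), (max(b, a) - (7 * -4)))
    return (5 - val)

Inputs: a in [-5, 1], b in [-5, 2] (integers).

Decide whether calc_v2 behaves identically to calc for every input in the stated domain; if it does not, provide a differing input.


The rewrite breaks on a=-1, b=2, where the results are -6 and -5.
calc: val := 11 | result -6
calc_v2: val := 10 | result -5
verdict: not equivalent; witness: a=-1, b=2


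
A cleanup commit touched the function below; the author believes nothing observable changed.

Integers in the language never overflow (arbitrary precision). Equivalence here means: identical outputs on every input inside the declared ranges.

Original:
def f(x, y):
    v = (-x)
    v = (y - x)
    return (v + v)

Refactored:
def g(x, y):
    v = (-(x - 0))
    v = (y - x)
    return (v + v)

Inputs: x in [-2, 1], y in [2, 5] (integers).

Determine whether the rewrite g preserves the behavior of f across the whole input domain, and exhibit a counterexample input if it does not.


Reading the diff, among the changes: arithmetic usage differs; also constant usage differs.
One worked example (x=0, y=5) — f: v := 0 | v := 5 | result 10; g: v := 0 | v := 5 | result 10; agreement on 10.
Across all 16 domain points the two functions coincide.
verdict: equivalent


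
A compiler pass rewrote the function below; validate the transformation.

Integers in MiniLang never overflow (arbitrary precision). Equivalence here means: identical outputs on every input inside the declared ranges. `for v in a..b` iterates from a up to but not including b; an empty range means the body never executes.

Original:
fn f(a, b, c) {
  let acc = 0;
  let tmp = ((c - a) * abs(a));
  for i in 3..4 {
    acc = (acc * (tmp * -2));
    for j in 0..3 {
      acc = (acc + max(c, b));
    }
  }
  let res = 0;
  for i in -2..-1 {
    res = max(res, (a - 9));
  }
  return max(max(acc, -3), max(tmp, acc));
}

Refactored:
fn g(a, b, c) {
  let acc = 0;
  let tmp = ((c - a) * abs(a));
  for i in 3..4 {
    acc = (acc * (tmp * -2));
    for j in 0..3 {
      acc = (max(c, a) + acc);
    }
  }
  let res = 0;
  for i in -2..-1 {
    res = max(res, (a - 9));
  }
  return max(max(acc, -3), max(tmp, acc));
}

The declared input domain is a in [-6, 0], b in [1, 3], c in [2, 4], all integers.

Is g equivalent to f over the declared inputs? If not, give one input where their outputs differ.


These are not equivalent — on a=-2, b=3, c=2 the outputs split (9 vs 8).
f: acc becomes 0; next tmp becomes 8; next at i=3:; next acc becomes 0; next at j=0:; next acc becomes 3; next at j=1:; next acc becomes 6; next at j=2:; next acc becomes 9; next res becomes 0; next at i=-2:; next res becomes 0; next final value 9
g: acc becomes 0; next tmp becomes 8; next at i=3:; next acc becomes 0; next at j=0:; next acc becomes 2; next at j=1:; next acc becomes 4; next at j=2:; next acc becomes 6; next res becomes 0; next at i=-2:; next res becomes 0; next final value 8
verdict: not equivalent; witness: a=-2, b=3, c=2


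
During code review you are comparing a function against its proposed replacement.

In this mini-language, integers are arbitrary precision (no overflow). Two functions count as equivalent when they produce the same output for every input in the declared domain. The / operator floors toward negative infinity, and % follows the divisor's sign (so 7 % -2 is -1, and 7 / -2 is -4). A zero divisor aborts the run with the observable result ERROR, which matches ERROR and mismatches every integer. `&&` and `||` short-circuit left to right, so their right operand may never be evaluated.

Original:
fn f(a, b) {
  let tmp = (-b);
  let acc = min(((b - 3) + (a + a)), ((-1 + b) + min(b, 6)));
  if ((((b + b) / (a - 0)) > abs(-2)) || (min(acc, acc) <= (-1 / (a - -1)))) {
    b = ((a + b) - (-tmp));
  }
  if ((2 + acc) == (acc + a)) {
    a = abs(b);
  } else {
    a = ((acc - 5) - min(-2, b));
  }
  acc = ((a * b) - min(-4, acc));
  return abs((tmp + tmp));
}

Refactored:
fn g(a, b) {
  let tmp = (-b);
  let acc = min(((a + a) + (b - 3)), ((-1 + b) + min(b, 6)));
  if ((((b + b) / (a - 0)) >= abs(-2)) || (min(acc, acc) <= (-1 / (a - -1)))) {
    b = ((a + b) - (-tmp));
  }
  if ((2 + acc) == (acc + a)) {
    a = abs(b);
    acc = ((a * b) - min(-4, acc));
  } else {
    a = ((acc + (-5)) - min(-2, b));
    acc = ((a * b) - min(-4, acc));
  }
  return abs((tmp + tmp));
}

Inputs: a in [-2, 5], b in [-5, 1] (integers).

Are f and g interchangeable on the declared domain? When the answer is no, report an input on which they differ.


Run the pair on a=-1, b=-1.
f: tmp becomes 1; next acc becomes -6; next hits division by zero so the output is ERROR
g: tmp becomes 1; next acc becomes -6; next ((((b + b) / (a - 0)) >= abs(-2)) || (min(acc, acc) <= (-1 / (a - -1)))) evaluates to true; next b becomes -1; next ((2 + acc) == (acc + a)) evaluates to false; next a becomes -9; next acc becomes 15; next final value 2
ERROR and 2 differ, so these are not the same function on this domain.
verdict: not equivalent; witness: a=-1, b=-1


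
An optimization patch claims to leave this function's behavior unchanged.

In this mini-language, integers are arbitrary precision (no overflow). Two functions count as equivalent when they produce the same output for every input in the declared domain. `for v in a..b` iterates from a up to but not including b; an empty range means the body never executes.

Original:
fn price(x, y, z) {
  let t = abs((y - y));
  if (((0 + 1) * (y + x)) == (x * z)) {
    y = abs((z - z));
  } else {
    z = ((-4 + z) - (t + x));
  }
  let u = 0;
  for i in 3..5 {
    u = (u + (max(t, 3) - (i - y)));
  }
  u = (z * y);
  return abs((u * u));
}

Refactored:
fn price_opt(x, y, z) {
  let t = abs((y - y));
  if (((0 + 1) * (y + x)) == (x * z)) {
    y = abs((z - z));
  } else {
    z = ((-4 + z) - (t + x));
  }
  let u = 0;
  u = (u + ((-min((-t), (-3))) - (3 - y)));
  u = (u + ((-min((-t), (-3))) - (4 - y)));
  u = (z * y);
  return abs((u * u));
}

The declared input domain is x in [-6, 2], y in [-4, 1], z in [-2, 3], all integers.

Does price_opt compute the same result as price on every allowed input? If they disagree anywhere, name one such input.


The two versions differ — the changes include local variable names differ; loop structure differs; constant usage differs; min/max/abs usage differs; arithmetic usage differs.
Tracing x=-2, y=-3, z=0: price: t=0, then (((0 + 1) * (y + x)) == (x * z)) is false, then z=-2, then u=0, then (i=3), then u=-3, then (i=4), then u=-7, then u=6, then returns 36 | price_opt: t=0, then (((0 + 1) * (y + x)) == (x * z)) is false, then z=-2, then u=0, then u=-3, then u=-7, then u=6, then returns 36 — matching result 36.
Sweeping the whole domain (324 inputs) finds no disagreement.
verdict: equivalent


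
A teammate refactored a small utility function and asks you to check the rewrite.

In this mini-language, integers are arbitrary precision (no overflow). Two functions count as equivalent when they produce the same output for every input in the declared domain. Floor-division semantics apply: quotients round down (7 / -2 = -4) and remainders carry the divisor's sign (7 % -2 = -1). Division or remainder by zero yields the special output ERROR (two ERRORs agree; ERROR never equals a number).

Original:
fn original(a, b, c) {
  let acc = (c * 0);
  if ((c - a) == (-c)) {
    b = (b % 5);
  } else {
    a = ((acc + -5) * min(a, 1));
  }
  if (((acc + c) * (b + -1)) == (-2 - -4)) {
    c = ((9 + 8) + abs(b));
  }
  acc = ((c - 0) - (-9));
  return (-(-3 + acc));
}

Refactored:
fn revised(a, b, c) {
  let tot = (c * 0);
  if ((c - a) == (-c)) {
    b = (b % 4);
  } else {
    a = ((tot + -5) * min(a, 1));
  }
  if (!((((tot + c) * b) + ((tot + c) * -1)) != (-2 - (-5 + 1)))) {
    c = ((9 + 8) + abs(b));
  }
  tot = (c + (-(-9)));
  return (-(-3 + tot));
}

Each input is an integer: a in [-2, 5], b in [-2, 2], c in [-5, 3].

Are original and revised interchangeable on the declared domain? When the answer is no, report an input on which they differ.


The rewrite breaks on a=2, b=-2, c=1, where the results are -26 and -7.
original: acc becomes 0; next ((c - a) == (-c)) evaluates to true; next b becomes 3; next (((acc + c) * (b + -1)) == (-2 - -4)) evaluates to true; next c becomes 20; next acc becomes 29; next final value -26
revised: tot becomes 0; next ((c - a) == (-c)) evaluates to true; next b becomes 2; next (!((((tot + c) * b) + ((tot + c) * -1)) != (-2 - (-5 + 1)))) evaluates to false; next tot becomes 10; next final value -7
verdict: not equivalent; witness: a=2, b=-2, c=1


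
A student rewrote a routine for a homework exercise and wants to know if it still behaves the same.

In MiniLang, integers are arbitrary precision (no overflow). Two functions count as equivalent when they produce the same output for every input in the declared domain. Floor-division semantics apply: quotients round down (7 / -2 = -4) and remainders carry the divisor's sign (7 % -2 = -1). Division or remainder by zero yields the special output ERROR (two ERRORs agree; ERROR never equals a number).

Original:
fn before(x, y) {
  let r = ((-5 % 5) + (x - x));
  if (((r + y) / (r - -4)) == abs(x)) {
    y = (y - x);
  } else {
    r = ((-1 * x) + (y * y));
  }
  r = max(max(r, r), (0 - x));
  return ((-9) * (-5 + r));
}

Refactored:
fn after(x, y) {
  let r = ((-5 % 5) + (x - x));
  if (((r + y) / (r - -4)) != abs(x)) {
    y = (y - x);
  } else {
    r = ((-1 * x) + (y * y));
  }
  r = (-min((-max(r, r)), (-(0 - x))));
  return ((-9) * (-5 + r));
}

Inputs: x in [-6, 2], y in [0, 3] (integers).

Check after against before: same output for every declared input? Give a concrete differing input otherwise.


Not equivalent: x=-6, y=1 separates them (-18 vs -9).
before: r becomes 0; next (((r + y) / (r - -4)) == abs(x)) evaluates to false; next r becomes 7; next r becomes 7; next final value -18
after: r becomes 0; next (((r + y) / (r - -4)) != abs(x)) evaluates to true; next y becomes 7; next r becomes 6; next final value -9
verdict: not equivalent; witness: x=-6, y=1


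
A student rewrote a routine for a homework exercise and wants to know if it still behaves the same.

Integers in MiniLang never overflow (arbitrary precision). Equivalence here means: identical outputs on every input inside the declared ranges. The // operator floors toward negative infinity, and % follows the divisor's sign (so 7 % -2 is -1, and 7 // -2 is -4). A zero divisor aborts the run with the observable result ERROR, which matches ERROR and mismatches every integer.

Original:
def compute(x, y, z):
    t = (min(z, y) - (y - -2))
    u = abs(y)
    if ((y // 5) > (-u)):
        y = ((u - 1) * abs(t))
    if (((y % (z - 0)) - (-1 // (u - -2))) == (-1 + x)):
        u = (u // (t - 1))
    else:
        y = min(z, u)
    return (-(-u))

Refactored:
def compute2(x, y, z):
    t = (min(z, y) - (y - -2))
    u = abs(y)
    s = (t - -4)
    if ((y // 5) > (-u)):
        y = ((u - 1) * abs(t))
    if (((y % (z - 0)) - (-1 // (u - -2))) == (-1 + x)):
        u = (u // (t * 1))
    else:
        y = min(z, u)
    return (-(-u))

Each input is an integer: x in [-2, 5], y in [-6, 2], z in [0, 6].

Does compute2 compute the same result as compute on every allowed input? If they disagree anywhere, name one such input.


Input x=2, y=-6, z=1: -2 from compute versus -3 from compute2.
verdict: not equivalent; witness: x=2, y=-6, z=1


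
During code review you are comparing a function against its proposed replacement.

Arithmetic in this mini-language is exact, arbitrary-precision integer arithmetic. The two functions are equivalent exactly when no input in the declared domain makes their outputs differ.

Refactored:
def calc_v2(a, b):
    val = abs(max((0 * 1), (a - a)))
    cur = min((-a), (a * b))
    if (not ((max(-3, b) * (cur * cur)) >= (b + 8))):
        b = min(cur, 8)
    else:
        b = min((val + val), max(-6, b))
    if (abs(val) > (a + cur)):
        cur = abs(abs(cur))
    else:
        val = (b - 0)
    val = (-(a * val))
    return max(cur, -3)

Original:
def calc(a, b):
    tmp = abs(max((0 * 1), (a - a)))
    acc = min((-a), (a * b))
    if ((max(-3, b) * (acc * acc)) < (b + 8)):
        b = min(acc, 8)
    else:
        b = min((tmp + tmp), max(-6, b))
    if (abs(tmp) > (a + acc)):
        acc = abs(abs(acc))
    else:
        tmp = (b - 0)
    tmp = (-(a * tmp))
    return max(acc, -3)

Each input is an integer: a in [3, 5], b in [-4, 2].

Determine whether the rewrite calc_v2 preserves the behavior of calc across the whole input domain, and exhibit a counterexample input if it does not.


Although comparison usage differs; local variable names differ; boolean connective usage differs, 21/21 inputs agree.
verdict: equivalent


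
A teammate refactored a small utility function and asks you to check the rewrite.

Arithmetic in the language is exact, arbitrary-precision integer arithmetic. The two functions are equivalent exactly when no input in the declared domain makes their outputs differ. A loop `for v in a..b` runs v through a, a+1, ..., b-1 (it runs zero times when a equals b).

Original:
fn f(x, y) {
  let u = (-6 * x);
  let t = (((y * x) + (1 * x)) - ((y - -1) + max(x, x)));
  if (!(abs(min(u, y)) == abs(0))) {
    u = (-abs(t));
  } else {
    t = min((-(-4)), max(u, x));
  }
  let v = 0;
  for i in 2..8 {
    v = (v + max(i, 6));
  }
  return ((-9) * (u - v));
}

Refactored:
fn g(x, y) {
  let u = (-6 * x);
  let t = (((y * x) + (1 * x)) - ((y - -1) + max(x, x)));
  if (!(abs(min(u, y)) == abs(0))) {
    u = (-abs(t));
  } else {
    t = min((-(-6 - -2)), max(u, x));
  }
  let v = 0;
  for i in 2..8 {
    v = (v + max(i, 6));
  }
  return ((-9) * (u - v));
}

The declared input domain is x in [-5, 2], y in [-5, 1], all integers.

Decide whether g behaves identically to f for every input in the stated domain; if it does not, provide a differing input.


Reading the diff, among the changes: constant usage differs, plus arithmetic usage differs.
Tracing x=-1, y=0: f: u := 6 | t := -1 | (!(abs(min(u, y)) == abs(0))): false | t := 4 | v := 0 | iter i=2: | v := 6 | iter i=3: | v := 12 | iter i=4: | v := 18 | iter i=5: | v := 24 | iter i=6: | v := 30 | iter i=7: | v := 37 | result 279 | g: u := 6 | t := -1 | (!(abs(min(u, y)) == abs(0))): false | t := 4 | v := 0 | iter i=2: | v := 6 | iter i=3: | v := 12 | iter i=4: | v := 18 | iter i=5: | v := 24 | iter i=6: | v := 30 | iter i=7: | v := 37 | result 279 — matching result 279.
Checked all 56 inputs in the declared domain: the outputs agree on every one.
verdict: equivalent


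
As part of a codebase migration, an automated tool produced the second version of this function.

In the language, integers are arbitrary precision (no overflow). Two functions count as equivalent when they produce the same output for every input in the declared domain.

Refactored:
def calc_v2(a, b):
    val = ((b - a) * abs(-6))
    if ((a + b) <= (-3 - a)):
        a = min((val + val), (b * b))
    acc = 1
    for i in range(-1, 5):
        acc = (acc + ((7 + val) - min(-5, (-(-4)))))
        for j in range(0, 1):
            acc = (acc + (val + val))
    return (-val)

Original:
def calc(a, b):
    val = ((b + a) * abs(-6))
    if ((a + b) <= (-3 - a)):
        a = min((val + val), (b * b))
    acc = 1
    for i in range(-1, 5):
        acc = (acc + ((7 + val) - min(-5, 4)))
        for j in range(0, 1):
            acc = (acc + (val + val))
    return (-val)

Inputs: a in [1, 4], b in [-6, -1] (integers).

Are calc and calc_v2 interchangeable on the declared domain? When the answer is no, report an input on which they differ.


These are not equivalent — on a=1, b=-6 the outputs split (30 vs 42).
calc: val becomes -30; next ((a + b) <= (-3 - a)) evaluates to true; next a becomes -60; next acc becomes 1; next at i=-1:; next acc becomes -17; next at j=0:; next acc becomes -77; next at i=0:; next acc becomes -95; next at j=0:; next acc becomes -155; next at i=1:; next acc becomes -173; next at j=0:; next acc becomes -233; next at i=2:; next acc becomes -251; next at j=0:; next acc becomes -311; next at i=3:; next acc becomes -329; next at j=0:; next acc becomes -389; next at i=4:; next acc becomes -407; next at j=0:; next acc becomes -467; next final value 30
calc_v2: val becomes -42; next ((a + b) <= (-3 - a)) evaluates to true; next a becomes -84; next acc becomes 1; next at i=-1:; next acc becomes -29; next at j=0:; next acc becomes -113; next at i=0:; next acc becomes -143; next at j=0:; next acc becomes -227; next at i=1:; next acc becomes -257; next at j=0:; next acc becomes -341; next at i=2:; next acc becomes -371; next at j=0:; next acc becomes -455; next at i=3:; next acc becomes -485; next at j=0:; next acc becomes -569; next at i=4:; next acc becomes -599; next at j=0:; next acc becomes -683; next final value 42
verdict: not equivalent; witness: a=1, b=-6


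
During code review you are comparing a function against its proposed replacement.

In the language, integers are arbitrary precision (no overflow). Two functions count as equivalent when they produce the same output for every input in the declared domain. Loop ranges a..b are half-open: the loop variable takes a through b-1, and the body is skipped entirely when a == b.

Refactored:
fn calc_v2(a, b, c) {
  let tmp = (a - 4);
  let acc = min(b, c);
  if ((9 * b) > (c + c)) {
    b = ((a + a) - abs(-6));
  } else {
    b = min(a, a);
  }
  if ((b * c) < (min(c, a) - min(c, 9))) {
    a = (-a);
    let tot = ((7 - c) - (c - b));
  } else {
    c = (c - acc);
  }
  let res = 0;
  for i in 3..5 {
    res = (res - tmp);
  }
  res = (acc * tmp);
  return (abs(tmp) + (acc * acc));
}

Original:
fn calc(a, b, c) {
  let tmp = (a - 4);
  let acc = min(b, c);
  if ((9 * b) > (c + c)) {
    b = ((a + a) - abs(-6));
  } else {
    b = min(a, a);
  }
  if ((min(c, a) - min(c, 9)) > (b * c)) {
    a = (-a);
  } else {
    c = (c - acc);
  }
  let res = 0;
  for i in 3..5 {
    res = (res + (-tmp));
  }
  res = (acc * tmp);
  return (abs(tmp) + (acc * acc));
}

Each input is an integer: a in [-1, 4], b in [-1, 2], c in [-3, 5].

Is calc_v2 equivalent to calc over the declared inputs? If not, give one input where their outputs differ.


Equivalent — the differences include comparison usage differs; also statement counts differ; also local variable names differ; also constant usage differs; also arithmetic usage differs, yet no declared input distinguishes the two.
As a probe, take a=3, b=1, c=-1: calc runs tmp := -1 | acc := -1 | ((9 * b) > (c + c)): true | b := 0 | ((min(c, a) - min(c, 9)) > (b * c)): false | c := 0 | res := 0 | iter i=3: | res := 1 | iter i=4: | res := 2 | res := 1 | result 2; calc_v2 runs tmp := -1 | acc := -1 | ((9 * b) > (c + c)): true | b := 0 | ((b * c) < (min(c, a) - min(c, 9))): false | c := 0 | res := 0 | iter i=3: | res := 1 | iter i=4: | res := 2 | res := 1 | result 2; both end at 2.
Across all 216 domain points the two functions coincide.
verdict: equivalent


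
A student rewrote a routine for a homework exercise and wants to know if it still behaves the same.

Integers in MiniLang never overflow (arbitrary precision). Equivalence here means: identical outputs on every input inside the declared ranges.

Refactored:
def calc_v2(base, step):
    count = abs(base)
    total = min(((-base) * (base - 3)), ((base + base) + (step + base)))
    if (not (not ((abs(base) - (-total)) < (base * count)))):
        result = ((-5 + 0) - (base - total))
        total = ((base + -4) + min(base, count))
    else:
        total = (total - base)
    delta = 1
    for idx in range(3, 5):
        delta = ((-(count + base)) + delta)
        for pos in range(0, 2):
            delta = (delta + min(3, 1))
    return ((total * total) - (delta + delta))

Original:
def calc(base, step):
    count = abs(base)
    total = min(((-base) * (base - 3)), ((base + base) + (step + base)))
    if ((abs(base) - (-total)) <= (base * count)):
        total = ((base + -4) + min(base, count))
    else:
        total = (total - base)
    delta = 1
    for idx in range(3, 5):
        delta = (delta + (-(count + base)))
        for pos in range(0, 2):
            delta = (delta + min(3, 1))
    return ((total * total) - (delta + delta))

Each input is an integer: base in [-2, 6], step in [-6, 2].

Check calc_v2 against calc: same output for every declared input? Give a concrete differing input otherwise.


Run the pair on base=0, step=0.
calc: count = 0; total = 0; ((abs(base) - (-total)) <= (base * count)) -> true; total = -4; delta = 1; [idx=3]; delta = 1; [pos=0]; delta = 2; [pos=1]; delta = 3; [idx=4]; delta = 3; [pos=0]; delta = 4; [pos=1]; delta = 5; return 6
calc_v2: count = 0; total = 0; (not (not ((abs(base) - (-total)) < (base * count)))) -> false; total = 0; delta = 1; [idx=3]; delta = 1; [pos=0]; delta = 2; [pos=1]; delta = 3; [idx=4]; delta = 3; [pos=0]; delta = 4; [pos=1]; delta = 5; return -10
6 vs -10 — the two versions disagree here.
verdict: not equivalent; witness: base=0, step=0


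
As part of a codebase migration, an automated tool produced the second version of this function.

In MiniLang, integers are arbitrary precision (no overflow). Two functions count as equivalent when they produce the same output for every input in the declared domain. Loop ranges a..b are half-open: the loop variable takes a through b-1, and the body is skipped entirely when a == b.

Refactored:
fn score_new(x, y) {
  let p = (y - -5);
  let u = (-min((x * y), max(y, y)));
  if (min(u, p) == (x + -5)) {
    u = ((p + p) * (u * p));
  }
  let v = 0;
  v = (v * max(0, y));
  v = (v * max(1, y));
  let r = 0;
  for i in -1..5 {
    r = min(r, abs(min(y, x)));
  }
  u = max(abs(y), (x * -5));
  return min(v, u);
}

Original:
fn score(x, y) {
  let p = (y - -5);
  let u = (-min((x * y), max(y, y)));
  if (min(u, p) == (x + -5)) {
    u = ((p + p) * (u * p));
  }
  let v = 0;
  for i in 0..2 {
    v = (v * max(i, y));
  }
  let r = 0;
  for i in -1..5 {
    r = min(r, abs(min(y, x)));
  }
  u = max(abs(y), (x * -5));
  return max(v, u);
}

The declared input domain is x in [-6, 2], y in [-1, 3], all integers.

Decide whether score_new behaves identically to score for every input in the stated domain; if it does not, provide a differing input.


x=-6, y=-1 yields 30 from score but 0 from score_new.
verdict: not equivalent; witness: x=-6, y=-1


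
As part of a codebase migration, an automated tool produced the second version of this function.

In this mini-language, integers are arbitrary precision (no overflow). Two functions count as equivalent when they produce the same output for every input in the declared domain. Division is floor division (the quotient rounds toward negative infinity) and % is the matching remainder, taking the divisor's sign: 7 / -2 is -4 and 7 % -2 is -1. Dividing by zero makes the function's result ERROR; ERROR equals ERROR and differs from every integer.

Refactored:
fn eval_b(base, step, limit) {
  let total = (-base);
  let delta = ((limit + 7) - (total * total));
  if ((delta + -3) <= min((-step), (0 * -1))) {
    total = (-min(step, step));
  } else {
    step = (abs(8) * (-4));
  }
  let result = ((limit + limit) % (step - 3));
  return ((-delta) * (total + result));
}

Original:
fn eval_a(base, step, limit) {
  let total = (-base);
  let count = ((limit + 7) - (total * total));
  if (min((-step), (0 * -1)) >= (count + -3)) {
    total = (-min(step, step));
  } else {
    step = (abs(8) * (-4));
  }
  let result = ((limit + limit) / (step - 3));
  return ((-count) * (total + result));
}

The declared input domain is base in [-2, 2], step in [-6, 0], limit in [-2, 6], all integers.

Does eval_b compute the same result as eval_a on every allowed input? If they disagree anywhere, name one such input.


The rewrite breaks on base=-2, step=-6, limit=-2, where the results are -6 and -2.
eval_a: total = 2; count = 1; (min((-step), (0 * -1)) >= (count + -3)) -> true; total = 6; result = 0; return -6
eval_b: total = 2; delta = 1; ((delta + -3) <= min((-step), (0 * -1))) -> true; total = 6; result = -4; return -2
verdict: not equivalent; witness: base=-2, step=-6, limit=-2


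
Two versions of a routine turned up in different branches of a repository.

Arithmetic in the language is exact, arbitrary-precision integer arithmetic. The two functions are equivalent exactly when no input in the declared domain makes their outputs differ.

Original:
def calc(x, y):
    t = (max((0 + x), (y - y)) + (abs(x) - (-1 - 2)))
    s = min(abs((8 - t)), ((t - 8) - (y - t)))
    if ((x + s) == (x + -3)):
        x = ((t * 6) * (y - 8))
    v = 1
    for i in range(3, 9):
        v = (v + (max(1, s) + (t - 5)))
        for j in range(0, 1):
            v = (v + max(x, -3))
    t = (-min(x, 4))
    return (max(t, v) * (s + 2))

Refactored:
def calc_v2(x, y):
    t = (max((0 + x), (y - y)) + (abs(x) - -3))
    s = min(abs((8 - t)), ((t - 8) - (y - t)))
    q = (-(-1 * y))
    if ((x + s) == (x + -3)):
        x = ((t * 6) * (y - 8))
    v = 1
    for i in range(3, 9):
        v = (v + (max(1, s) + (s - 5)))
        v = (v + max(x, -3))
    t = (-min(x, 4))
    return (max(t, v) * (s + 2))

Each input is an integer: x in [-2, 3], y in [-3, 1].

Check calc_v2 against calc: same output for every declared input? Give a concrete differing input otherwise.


Consider the input x=-2, y=-3.
calc: t=5, then s=3, then ((x + s) == (x + -3)) is false, then v=1, then (i=3), then v=4, then (j=0), then v=2, then (i=4), then v=5, then (j=0), then v=3, then (i=5), then v=6, then (j=0), then v=4, then (i=6), then v=7, then (j=0), then v=5, then (i=7), then v=8, then (j=0), then v=6, then (i=8), then v=9, then (j=0), then v=7, then t=2, then returns 35
calc_v2: t=5, then s=3, then q=-3, then ((x + s) == (x + -3)) is false, then v=1, then (i=3), then v=2, then v=0, then (i=4), then v=1, then v=-1, then (i=5), then v=0, then v=-2, then (i=6), then v=-1, then v=-3, then (i=7), then v=-2, then v=-4, then (i=8), then v=-3, then v=-5, then t=2, then returns 10
35 vs 10 — the two versions disagree here.
verdict: not equivalent; witness: x=-2, y=-3


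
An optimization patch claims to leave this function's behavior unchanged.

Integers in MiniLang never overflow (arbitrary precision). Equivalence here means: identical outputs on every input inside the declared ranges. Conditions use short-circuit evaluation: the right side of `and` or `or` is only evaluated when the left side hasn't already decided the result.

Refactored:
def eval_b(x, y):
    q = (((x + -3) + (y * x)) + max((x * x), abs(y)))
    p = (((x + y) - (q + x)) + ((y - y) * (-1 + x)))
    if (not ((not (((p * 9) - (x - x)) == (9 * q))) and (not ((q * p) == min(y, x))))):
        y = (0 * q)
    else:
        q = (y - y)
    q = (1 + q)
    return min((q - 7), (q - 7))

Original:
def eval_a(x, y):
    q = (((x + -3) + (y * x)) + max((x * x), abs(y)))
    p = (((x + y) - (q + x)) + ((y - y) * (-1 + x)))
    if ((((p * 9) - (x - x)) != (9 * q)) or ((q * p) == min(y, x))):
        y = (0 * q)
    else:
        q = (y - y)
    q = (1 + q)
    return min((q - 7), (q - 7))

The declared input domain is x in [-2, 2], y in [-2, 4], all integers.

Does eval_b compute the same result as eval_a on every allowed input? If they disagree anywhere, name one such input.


At x=-2, y=-2: eval_a gives -3, eval_b gives -6.
verdict: not equivalent; witness: x=-2, y=-2


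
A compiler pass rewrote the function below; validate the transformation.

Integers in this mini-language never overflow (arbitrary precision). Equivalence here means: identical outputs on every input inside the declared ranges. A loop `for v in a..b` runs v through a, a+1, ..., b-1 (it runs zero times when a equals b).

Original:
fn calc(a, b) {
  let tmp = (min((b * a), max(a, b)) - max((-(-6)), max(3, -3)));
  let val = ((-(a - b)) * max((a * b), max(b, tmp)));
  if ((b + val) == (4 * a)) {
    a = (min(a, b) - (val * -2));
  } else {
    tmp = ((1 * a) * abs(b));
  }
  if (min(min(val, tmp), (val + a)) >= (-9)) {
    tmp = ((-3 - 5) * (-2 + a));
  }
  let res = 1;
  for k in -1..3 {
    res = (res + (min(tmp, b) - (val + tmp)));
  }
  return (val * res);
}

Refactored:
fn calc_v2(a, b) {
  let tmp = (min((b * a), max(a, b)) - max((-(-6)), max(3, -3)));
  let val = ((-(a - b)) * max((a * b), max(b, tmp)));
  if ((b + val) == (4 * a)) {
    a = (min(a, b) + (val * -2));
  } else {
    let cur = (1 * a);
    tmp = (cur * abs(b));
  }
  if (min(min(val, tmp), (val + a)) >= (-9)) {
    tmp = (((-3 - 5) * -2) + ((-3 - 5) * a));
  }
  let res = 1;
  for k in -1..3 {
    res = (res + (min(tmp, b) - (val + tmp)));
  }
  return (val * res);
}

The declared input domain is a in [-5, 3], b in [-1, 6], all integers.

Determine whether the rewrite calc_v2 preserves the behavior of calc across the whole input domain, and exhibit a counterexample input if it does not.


Try a=1, b=2.
calc: tmp = -4; val = 2; ((b + val) == (4 * a)) -> true; a = 5; (min(min(val, tmp), (val + a)) >= (-9)) -> true; tmp = -24; res = 1; [k=-1]; res = -1; [k=0]; res = -3; [k=1]; res = -5; [k=2]; res = -7; return -14
calc_v2: tmp = -4; val = 2; ((b + val) == (4 * a)) -> true; a = -3; (min(min(val, tmp), (val + a)) >= (-9)) -> true; tmp = 40; res = 1; [k=-1]; res = -39; [k=0]; res = -79; [k=1]; res = -119; [k=2]; res = -159; return -318
-14 and -318 differ, so these are not the same function on this domain.
verdict: not equivalent; witness: a=1, b=2


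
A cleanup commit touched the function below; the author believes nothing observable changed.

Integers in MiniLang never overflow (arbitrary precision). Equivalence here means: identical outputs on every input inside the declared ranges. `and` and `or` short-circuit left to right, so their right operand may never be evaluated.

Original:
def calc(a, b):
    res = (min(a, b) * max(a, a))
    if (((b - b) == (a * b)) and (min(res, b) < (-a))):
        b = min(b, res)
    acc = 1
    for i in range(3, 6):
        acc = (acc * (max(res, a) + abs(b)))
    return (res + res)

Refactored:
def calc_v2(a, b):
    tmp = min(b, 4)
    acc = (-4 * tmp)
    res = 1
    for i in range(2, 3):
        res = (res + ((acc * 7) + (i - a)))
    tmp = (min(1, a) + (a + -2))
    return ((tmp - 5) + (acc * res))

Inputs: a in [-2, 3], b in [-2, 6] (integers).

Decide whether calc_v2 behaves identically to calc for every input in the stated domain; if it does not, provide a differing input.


These are not equivalent — on a=-2, b=-2 the outputs split (8 vs 477).
calc: res := 4 | (((b - b) == (a * b)) and (min(res, b) < (-a))): false | acc := 1 | iter i=3: | acc := 6 | iter i=4: | acc := 36 | iter i=5: | acc := 216 | result 8
calc_v2: tmp := -2 | acc := 8 | res := 1 | iter i=2: | res := 61 | tmp := -6 | result 477
verdict: not equivalent; witness: a=-2, b=-2


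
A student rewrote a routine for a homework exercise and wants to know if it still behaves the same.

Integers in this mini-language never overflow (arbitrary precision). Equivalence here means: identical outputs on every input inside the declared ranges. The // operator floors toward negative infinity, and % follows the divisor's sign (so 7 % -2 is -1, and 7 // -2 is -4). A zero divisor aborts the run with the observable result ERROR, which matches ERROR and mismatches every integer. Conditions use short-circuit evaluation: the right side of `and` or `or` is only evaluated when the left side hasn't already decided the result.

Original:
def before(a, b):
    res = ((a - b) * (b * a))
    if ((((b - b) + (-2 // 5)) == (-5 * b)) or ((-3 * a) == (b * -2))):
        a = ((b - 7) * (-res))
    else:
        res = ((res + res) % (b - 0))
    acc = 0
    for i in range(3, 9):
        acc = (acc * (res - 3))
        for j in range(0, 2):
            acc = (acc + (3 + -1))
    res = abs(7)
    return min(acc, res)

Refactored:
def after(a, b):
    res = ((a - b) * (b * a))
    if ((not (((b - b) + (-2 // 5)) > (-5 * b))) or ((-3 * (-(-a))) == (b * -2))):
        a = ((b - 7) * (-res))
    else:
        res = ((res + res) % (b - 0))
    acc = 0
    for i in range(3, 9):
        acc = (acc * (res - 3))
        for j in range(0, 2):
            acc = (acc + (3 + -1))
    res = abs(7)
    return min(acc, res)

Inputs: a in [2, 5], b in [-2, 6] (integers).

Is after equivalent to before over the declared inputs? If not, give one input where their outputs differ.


There is a counterexample at a=2, b=-2: -728 on one side, -9409176 on the other.
before: res=-16, then ((((b - b) + (-2 // 5)) == (-5 * b)) or ((-3 * a) == (b * -2))) is false, then res=0, then acc=0, then (i=3), then acc=0, then (j=0), then acc=2, then (j=1), then acc=4, then (i=4), then acc=-12, then (j=0), then acc=-10, then (j=1), then acc=-8, then (i=5), then acc=24, then (j=0), then acc=26, then (j=1), then acc=28, then (i=6), then acc=-84, then (j=0), then acc=-82, then (j=1), then acc=-80, then (i=7), then acc=240, then (j=0), then acc=242, then (j=1), then acc=244, then (i=8), then acc=-732, then (j=0), then acc=-730, then (j=1), then acc=-728, then res=7, then returns -728
after: res=-16, then ((not (((b - b) + (-2 // 5)) > (-5 * b))) or ((-3 * (-(-a))) == (b * -2))) is true, then a=-144, then acc=0, then (i=3), then acc=0, then (j=0), then acc=2, then (j=1), then acc=4, then (i=4), then acc=-76, then (j=0), then acc=-74, then (j=1), then acc=-72, then (i=5), then acc=1368, then (j=0), then acc=1370, then (j=1), then acc=1372, then (i=6), then acc=-26068, then (j=0), then acc=-26066, then (j=1), then acc=-26064, then (i=7), then acc=495216, then (j=0), then acc=495218, then (j=1), then acc=495220, then (i=8), then acc=-9409180, then (j=0), then acc=-9409178, then (j=1), then acc=-9409176, then res=7, then returns -9409176
verdict: not equivalent; witness: a=2, b=-2


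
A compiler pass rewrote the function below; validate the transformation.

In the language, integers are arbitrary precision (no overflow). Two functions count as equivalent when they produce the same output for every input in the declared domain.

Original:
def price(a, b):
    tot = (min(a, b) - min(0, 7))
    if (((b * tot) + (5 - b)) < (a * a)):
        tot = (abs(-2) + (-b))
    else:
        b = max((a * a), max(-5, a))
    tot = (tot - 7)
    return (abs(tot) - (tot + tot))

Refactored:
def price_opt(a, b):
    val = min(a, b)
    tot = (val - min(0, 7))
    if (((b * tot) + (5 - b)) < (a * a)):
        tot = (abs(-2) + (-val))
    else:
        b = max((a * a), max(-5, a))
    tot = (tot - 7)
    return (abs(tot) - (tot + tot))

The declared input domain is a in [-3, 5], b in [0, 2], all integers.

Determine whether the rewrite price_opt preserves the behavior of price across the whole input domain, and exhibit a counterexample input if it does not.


These are not equivalent — on a=-3, b=0 the outputs split (15 vs 6).
price: tot becomes -3; next (((b * tot) + (5 - b)) < (a * a)) evaluates to true; next tot becomes 2; next tot becomes -5; next final value 15
price_opt: val becomes -3; next tot becomes -3; next (((b * tot) + (5 - b)) < (a * a)) evaluates to true; next tot becomes 5; next tot becomes -2; next final value 6
verdict: not equivalent; witness: a=-3, b=0


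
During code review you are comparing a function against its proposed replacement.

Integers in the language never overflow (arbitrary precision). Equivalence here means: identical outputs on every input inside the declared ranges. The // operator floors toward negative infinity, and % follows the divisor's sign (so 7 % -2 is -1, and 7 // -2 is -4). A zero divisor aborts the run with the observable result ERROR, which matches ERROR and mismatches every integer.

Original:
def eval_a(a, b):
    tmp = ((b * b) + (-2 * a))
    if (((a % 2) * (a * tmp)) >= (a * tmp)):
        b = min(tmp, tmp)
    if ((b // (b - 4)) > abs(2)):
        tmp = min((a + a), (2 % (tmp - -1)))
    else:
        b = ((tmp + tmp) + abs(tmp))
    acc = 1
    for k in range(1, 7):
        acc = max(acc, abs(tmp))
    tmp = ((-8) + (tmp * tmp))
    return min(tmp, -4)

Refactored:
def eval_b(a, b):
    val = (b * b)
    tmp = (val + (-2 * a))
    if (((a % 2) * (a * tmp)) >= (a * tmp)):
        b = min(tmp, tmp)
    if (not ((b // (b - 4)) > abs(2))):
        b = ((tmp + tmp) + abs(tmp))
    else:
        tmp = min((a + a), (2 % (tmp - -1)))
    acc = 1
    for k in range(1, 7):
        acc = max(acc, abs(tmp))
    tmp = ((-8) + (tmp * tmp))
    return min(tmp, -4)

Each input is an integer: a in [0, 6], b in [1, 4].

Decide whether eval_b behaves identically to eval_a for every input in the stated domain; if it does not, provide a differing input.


Comparing the listings, the differences include: local variable names differ, statement counts differ, boolean connective usage differs.
Tracing a=2, b=3: eval_a: tmp=5, then (((a % 2) * (a * tmp)) >= (a * tmp)) is false, then ((b // (b - 4)) > abs(2)) is false, then b=15, then acc=1, then (k=1), then acc=5, then (k=2), then acc=5, then (k=3), then acc=5, then (k=4), then acc=5, then (k=5), then acc=5, then (k=6), then acc=5, then tmp=17, then returns -4 | eval_b: val=9, then tmp=5, then (((a % 2) * (a * tmp)) >= (a * tmp)) is false, then (not ((b // (b - 4)) > abs(2))) is true, then b=15, then acc=1, then (k=1), then acc=5, then (k=2), then acc=5, then (k=3), then acc=5, then (k=4), then acc=5, then (k=5), then acc=5, then (k=6), then acc=5, then tmp=17, then returns -4 — matching result -4.
Across all 28 domain points the two functions coincide.
verdict: equivalent
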